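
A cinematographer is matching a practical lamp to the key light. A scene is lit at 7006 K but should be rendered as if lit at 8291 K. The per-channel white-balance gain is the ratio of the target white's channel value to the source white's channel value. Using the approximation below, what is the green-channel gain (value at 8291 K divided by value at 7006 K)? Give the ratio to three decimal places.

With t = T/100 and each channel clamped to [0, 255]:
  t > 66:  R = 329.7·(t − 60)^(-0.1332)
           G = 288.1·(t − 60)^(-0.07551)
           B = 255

0.940

At 7006 K (t = 70.06):
  G = 288.1·(70.06 − 60)^(-0.07551) = 288.1·10.06^(-0.07551) = 288.1·0.84003 = 242.012.
At 8291 K (t = 82.91):
  G = 288.1·(82.91 − 60)^(-0.07551) = 288.1·22.91^(-0.07551) = 288.1·0.78941 = 227.430.
Gain = 227.430 / 242.012 = 0.9397 → 0.940.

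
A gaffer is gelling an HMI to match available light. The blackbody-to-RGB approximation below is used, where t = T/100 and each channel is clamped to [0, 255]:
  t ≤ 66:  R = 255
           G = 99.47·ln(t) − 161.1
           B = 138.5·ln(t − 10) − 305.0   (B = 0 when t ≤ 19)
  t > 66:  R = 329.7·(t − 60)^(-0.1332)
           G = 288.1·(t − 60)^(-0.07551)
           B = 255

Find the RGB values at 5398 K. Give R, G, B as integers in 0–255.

R=255, G=236, B=219

t = 5398/100 = 53.98; the t ≤ 66 branch applies.
R = 255 by definition for t ≤ 66.
G = 99.47·ln 53.98 − 161.1 = 99.47·3.9886 − 161.1 = 235.647.
B = 138.5·ln(53.98 − 10) − 305.0 = 138.5·ln 43.98 − 305.0 = 138.5·3.7837 − 305.0 = 219.047.
Rounded: (255, 236, 219).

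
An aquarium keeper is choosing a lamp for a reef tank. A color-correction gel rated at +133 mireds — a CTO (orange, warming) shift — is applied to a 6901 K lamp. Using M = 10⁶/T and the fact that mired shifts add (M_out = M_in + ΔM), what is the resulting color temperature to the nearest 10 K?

3600 K

M_in = 10⁶/6901 = 144.91 mireds.
M_out = 144.91 + (+133) = 277.91 mireds.
T_out = 10⁶/277.91 = 3598.3 K → 3600 K.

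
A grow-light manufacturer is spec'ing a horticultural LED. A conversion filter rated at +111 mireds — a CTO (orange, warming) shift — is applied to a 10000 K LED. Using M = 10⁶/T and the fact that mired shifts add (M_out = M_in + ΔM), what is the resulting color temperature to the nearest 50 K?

M_in = 10⁶/10000 = 100.00 mireds.
M_out = 100.00 + (+111) = 211.00 mireds.
T_out = 10⁶/211.00 = 4739.3 K → 4750 K.

4750 K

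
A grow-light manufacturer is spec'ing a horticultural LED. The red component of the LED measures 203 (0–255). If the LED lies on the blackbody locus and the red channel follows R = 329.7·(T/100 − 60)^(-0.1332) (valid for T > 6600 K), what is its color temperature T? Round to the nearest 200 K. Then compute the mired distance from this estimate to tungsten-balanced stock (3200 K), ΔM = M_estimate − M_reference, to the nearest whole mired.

(t − 60)^(-0.1332) = 203/329.7 = 0.61571.
t − 60 = 0.61571^(1/-0.1332) = 0.61571^(-7.508) = 38.129, so t = 98.129.
T = 100·t = 9813 K → 9800 K to the nearest 200 K.
M_estimate = 10⁶/9800 = 102.04; M_reference = 10⁶/3200 = 312.50.
ΔM = 102.04 − 312.50 = -210.46 → -210 mireds.

-210 mireds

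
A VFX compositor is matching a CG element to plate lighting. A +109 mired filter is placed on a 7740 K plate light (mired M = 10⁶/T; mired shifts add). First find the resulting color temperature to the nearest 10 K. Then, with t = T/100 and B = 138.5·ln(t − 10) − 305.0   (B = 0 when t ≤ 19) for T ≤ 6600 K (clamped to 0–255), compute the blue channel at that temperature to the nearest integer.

175

M_in = 10⁶/7740 = 129.20; M_out = 129.20 + (+109) = 238.20.
T_out = 10⁶/238.20 = 4198.2 K → 4200 K; t = 42.
B = 138.5·ln(42 − 10) − 305.0 = 138.5·ln 32 − 305.0 = 138.5·3.4657 − 305.0 = 175.004.
Rounded: 175.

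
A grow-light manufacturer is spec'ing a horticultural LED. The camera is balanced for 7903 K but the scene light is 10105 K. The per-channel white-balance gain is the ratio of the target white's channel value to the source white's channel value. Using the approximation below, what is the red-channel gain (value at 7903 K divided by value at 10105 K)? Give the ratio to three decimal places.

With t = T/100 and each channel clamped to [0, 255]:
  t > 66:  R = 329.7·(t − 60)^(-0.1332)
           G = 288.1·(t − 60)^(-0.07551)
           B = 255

1.108

At 10105 K (t = 101.05):
  R = 329.7·(101.05 − 60)^(-0.1332) = 329.7·41.05^(-0.1332) = 329.7·0.60969 = 201.014.
At 7903 K (t = 79.03):
  R = 329.7·(79.03 − 60)^(-0.1332) = 329.7·19.03^(-0.1332) = 329.7·0.67543 = 222.688.
Gain = 222.688 / 201.014 = 1.1078 → 1.108.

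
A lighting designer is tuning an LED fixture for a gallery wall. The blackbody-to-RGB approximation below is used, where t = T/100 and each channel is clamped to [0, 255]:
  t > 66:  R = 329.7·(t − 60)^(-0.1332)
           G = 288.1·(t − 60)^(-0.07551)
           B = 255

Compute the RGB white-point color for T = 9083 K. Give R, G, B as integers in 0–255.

t = 9083/100 = 90.83; the t > 66 branch applies.
R = 329.7·(90.83 − 60)^(-0.1332) = 329.7·30.83^(-0.1332) = 329.7·0.63339 = 208.827.
G = 288.1·(90.83 − 60)^(-0.07551) = 288.1·30.83^(-0.07551) = 288.1·0.77191 = 222.388.
B = 255 by definition for t > 66.
Rounded: (209, 222, 255).

R=209, G=222, B=255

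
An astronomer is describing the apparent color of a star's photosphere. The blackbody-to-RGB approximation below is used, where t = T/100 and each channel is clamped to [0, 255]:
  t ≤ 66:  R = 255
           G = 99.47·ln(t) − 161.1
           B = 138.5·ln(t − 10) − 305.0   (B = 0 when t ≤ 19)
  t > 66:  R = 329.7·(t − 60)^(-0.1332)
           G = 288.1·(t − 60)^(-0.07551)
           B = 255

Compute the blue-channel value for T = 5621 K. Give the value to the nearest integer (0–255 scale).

t = 5621/100 = 56.21; the t ≤ 66 branch applies.
B = 138.5·ln(56.21 − 10) − 305.0 = 138.5·ln 46.21 − 305.0 = 138.5·3.8332 − 305.0 = 225.898.
Rounded: 226.

226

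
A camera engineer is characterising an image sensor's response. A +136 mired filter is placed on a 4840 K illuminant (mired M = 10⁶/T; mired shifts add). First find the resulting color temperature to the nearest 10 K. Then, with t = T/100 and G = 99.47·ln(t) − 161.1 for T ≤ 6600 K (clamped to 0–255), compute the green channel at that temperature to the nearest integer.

175

M_in = 10⁶/4840 = 206.61; M_out = 206.61 + (+136) = 342.61.
T_out = 10⁶/342.61 = 2918.8 K → 2920 K; t = 29.2.
G = 99.47·ln 29.2 − 161.1 = 99.47·3.3742 − 161.1 = 174.529.
Rounded: 175.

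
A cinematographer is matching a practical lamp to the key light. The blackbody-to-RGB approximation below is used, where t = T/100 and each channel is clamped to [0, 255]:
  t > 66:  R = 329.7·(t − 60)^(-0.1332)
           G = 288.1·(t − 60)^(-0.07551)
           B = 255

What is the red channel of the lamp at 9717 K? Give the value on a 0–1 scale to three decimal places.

0.799

t = 9717/100 = 97.17; the t > 66 branch applies.
R = 329.7·(97.17 − 60)^(-0.1332) = 329.7·37.17^(-0.1332) = 329.7·0.61780 = 203.690.
On a 0–1 scale: 203.690/255 = 0.7988 → 0.799.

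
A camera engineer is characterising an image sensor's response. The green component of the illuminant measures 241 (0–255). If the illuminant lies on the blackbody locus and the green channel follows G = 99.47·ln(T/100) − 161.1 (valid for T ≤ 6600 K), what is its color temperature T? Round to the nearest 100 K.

ln t = (241 + 161.1) / 99.47 = 4.0424.
t = e^4.0424 = 56.964.
T = 100·t = 5696 K → 5700 K to the nearest 100 K.

5700 K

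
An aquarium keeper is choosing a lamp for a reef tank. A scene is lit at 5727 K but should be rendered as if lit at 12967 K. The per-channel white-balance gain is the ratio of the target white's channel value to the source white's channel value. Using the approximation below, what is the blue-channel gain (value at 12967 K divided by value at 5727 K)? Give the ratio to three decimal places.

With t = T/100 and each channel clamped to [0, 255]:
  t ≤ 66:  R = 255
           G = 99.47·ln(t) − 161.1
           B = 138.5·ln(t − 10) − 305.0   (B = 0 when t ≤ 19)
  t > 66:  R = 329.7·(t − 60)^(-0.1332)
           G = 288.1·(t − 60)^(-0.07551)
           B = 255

1.113

At 5727 K (t = 57.27):
  B = 138.5·ln(57.27 − 10) − 305.0 = 138.5·ln 47.27 − 305.0 = 138.5·3.8559 − 305.0 = 229.039.
At 12967 K (t = 129.67):
  B = 255 by definition for t > 66.
Gain = 255.000 / 229.039 = 1.1133 → 1.113.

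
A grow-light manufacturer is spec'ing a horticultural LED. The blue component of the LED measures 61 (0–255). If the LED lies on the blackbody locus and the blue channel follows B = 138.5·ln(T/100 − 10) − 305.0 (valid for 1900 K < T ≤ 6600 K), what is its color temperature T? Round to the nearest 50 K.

ln(t − 10) = (61 + 305.0) / 138.5 = 2.6426.
t − 10 = e^2.6426 = 14.050, so t = 24.050.
T = 100·t = 2405 K → 2400 K to the nearest 50 K.

2400 K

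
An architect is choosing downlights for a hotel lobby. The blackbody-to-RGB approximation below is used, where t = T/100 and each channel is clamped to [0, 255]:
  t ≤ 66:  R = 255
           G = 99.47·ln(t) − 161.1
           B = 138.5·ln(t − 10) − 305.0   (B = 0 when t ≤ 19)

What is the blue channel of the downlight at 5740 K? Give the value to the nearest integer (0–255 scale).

229

t = 5740/100 = 57.4; the t ≤ 66 branch applies.
B = 138.5·ln(57.4 − 10) − 305.0 = 138.5·ln 47.4 − 305.0 = 138.5·3.8586 − 305.0 = 229.419.
Rounded: 229.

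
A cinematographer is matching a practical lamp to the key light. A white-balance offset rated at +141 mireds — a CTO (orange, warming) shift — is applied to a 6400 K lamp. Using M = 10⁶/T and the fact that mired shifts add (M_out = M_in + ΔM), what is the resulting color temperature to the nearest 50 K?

3350 K

M_in = 10⁶/6400 = 156.25 mireds.
M_out = 156.25 + (+141) = 297.25 mireds.
T_out = 10⁶/297.25 = 3364.2 K → 3350 K.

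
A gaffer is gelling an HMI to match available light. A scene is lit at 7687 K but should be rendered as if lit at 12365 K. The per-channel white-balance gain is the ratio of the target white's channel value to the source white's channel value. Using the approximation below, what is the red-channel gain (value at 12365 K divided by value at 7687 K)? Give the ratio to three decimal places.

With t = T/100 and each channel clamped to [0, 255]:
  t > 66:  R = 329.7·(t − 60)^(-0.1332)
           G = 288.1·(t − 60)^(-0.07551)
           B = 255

At 7687 K (t = 76.87):
  R = 329.7·(76.87 − 60)^(-0.1332) = 329.7·16.87^(-0.1332) = 329.7·0.68635 = 226.291.
At 12365 K (t = 123.65):
  R = 329.7·(123.65 − 60)^(-0.1332) = 329.7·63.65^(-0.1332) = 329.7·0.57509 = 189.606.
Gain = 189.606 / 226.291 = 0.8379 → 0.838.

0.838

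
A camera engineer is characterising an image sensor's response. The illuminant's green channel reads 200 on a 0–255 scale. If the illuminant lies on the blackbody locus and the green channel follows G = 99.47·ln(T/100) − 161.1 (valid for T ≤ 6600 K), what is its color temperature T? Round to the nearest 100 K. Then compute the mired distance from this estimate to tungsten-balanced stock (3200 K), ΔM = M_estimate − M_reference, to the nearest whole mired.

ln t = (200 + 161.1) / 99.47 = 3.6302.
t = e^3.6302 = 37.722.
T = 100·t = 3772 K → 3800 K to the nearest 100 K.
M_estimate = 10⁶/3800 = 263.16; M_reference = 10⁶/3200 = 312.50.
ΔM = 263.16 − 312.50 = -49.34 → -49 mireds.

-49 mireds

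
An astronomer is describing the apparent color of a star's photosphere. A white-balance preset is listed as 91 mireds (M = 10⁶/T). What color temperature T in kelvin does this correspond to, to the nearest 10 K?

T = 10⁶ / 91 = 10989.01 K → 10990 K.

10990 K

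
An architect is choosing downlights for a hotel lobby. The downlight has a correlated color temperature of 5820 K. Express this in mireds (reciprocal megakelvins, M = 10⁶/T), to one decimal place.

171.8 mireds

M = 10⁶ / 5820 = 171.821 → 171.8 mireds.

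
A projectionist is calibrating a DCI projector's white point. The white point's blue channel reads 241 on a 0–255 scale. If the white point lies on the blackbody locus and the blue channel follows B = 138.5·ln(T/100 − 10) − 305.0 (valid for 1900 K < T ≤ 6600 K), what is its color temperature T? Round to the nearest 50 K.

ln(t − 10) = (241 + 305.0) / 138.5 = 3.9422.
t − 10 = e^3.9422 = 51.534, so t = 61.534.
T = 100·t = 6153 K → 6150 K to the nearest 50 K.

6150 K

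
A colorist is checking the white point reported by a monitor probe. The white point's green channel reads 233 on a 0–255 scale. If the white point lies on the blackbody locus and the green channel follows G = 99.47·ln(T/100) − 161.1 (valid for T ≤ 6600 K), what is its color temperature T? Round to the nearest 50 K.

ln t = (233 + 161.1) / 99.47 = 3.9620.
t = e^3.9620 = 52.562.
T = 100·t = 5256 K → 5250 K to the nearest 50 K.

5250 K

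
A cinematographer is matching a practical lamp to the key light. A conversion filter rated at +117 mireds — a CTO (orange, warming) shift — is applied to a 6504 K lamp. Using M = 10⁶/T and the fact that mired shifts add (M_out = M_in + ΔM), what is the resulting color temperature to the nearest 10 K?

M_in = 10⁶/6504 = 153.75 mireds.
M_out = 153.75 + (+117) = 270.75 mireds.
T_out = 10⁶/270.75 = 3693.4 K → 3690 K.

3690 K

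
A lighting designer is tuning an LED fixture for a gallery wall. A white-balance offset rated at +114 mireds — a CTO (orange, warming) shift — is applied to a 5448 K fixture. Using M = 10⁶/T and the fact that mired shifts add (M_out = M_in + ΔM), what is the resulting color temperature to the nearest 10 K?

M_in = 10⁶/5448 = 183.55 mireds.
M_out = 183.55 + (+114) = 297.55 mireds.
T_out = 10⁶/297.55 = 3360.7 K → 3360 K.

3360 K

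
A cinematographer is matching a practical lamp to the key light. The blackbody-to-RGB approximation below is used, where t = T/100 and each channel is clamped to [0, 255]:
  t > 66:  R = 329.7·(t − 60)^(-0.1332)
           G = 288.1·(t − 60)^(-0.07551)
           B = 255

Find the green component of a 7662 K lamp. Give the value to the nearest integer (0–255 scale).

t = 7662/100 = 76.62; the t > 66 branch applies.
G = 288.1·(76.62 − 60)^(-0.07551) = 288.1·16.62^(-0.07551) = 288.1·0.80878 = 233.009.
Rounded: 233.

233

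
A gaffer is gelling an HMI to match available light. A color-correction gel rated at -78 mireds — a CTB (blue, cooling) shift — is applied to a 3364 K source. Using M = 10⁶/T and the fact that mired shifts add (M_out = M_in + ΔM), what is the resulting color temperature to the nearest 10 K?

M_in = 10⁶/3364 = 297.27 mireds.
M_out = 297.27 + (-78) = 219.27 mireds.
T_out = 10⁶/219.27 = 4560.7 K → 4560 K.

4560 K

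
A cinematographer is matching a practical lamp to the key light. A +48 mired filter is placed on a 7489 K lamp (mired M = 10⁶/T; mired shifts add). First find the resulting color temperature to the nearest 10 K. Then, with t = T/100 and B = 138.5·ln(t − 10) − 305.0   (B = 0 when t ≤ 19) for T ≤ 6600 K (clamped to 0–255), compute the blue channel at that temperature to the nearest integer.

M_in = 10⁶/7489 = 133.53; M_out = 133.53 + (+48) = 181.53.
T_out = 10⁶/181.53 = 5508.8 K → 5510 K; t = 55.1.
B = 138.5·ln(55.1 − 10) − 305.0 = 138.5·ln 45.1 − 305.0 = 138.5·3.8089 − 305.0 = 222.530.
Rounded: 223.

223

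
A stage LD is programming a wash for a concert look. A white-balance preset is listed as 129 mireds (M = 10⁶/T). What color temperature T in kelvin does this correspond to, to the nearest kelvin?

T = 10⁶ / 129 = 7751.94 K → 7752 K.

7752 K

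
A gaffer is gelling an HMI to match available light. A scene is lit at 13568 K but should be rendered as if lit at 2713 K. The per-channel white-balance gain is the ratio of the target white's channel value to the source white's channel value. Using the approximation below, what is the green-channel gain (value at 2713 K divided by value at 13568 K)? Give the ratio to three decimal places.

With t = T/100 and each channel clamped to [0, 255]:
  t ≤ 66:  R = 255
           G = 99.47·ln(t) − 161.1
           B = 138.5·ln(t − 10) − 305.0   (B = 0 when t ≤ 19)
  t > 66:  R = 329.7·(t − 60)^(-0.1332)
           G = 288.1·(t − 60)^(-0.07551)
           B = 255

0.805

At 13568 K (t = 135.68):
  G = 288.1·(135.68 − 60)^(-0.07551) = 288.1·75.68^(-0.07551) = 288.1·0.72130 = 207.808.
At 2713 K (t = 27.13):
  G = 99.47·ln 27.13 − 161.1 = 99.47·3.3006 − 161.1 = 167.215.
Gain = 167.215 / 207.808 = 0.8047 → 0.805.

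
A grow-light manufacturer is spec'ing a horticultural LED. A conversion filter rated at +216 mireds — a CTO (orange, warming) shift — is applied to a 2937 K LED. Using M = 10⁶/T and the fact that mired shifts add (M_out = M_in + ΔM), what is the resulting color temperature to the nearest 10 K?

M_in = 10⁶/2937 = 340.48 mireds.
M_out = 340.48 + (+216) = 556.48 mireds.
T_out = 10⁶/556.48 = 1797.0 K → 1800 K.

1800 K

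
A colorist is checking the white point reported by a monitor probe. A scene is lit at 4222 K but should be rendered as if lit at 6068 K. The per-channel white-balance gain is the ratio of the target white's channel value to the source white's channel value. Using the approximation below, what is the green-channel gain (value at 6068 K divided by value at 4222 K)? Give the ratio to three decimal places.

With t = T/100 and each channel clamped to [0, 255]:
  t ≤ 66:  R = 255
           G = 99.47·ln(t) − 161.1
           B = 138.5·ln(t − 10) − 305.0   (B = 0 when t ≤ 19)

1.171

At 4222 K (t = 42.22):
  G = 99.47·ln 42.22 − 161.1 = 99.47·3.7429 − 161.1 = 211.206.
At 6068 K (t = 60.68):
  G = 99.47·ln 60.68 − 161.1 = 99.47·4.1056 − 161.1 = 247.285.
Gain = 247.285 / 211.206 = 1.1708 → 1.171.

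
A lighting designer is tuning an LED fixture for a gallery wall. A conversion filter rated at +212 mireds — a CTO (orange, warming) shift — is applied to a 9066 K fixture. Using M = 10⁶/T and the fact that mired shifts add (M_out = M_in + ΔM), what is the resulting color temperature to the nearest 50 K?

M_in = 10⁶/9066 = 110.30 mireds.
M_out = 110.30 + (+212) = 322.30 mireds.
T_out = 10⁶/322.30 = 3102.7 K → 3100 K.

3100 K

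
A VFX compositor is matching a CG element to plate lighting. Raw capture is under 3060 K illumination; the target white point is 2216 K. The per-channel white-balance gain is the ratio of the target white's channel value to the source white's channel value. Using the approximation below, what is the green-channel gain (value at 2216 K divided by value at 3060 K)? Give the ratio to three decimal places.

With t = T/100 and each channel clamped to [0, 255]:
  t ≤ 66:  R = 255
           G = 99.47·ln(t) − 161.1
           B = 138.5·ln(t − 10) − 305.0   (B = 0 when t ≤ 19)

0.821

At 3060 K (t = 30.6):
  G = 99.47·ln 30.6 − 161.1 = 99.47·3.4210 − 161.1 = 179.187.
At 2216 K (t = 22.16):
  G = 99.47·ln 22.16 − 161.1 = 99.47·3.0983 − 161.1 = 147.087.
Gain = 147.087 / 179.187 = 0.8209 → 0.821.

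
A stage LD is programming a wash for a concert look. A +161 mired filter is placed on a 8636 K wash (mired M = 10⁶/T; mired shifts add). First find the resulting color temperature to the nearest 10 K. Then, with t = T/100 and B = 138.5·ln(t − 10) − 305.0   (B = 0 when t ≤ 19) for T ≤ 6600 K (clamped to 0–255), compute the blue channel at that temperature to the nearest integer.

M_in = 10⁶/8636 = 115.79; M_out = 115.79 + (+161) = 276.79.
T_out = 10⁶/276.79 = 3612.8 K → 3610 K; t = 36.1.
B = 138.5·ln(36.1 − 10) − 305.0 = 138.5·ln 26.1 − 305.0 = 138.5·3.2619 − 305.0 = 146.778.
Rounded: 147.

147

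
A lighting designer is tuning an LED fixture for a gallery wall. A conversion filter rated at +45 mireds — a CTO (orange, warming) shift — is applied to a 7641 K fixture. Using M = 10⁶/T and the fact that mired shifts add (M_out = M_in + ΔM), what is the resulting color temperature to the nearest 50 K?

5700 K

M_in = 10⁶/7641 = 130.87 mireds.
M_out = 130.87 + (+45) = 175.87 mireds.
T_out = 10⁶/175.87 = 5685.9 K → 5700 K.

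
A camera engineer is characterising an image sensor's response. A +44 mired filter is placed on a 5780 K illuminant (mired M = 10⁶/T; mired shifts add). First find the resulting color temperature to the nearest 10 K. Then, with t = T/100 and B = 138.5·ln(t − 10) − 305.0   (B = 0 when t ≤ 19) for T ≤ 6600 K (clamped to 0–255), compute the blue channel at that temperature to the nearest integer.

M_in = 10⁶/5780 = 173.01; M_out = 173.01 + (+44) = 217.01.
T_out = 10⁶/217.01 = 4608.1 K → 4610 K; t = 46.1.
B = 138.5·ln(46.1 − 10) − 305.0 = 138.5·ln 36.1 − 305.0 = 138.5·3.5863 − 305.0 = 191.702.
Rounded: 192.

192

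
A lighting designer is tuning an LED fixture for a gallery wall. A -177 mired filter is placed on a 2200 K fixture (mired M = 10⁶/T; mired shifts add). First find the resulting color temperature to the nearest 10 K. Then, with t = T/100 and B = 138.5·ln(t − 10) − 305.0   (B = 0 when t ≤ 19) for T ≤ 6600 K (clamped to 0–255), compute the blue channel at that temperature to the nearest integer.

M_in = 10⁶/2200 = 454.55; M_out = 454.55 + (-177) = 277.55.
T_out = 10⁶/277.55 = 3603.0 K → 3600 K; t = 36.
B = 138.5·ln(36 − 10) − 305.0 = 138.5·ln 26 − 305.0 = 138.5·3.2581 − 305.0 = 146.246.
Rounded: 146.

146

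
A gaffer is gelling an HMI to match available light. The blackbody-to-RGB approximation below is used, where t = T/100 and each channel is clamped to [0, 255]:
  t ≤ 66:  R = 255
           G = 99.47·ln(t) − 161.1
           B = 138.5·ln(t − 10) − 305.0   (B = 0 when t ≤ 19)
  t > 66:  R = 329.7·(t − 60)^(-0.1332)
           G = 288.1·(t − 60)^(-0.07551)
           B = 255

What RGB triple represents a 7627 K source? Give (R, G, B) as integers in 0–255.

(227, 233, 255)

t = 7627/100 = 76.27; the t > 66 branch applies.
R = 329.7·(76.27 − 60)^(-0.1332) = 329.7·16.27^(-0.1332) = 329.7·0.68967 = 227.385.
G = 288.1·(76.27 − 60)^(-0.07551) = 288.1·16.27^(-0.07551) = 288.1·0.81008 = 233.384.
B = 255 by definition for t > 66.
Rounded: (227, 233, 255).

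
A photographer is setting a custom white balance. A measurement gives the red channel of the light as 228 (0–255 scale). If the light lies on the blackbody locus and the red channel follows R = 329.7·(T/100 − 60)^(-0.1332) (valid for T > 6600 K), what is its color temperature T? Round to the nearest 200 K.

(t − 60)^(-0.1332) = 228/329.7 = 0.69154.
t − 60 = 0.69154^(1/-0.1332) = 0.69154^(-7.508) = 15.943, so t = 75.943.
T = 100·t = 7594 K → 7600 K to the nearest 200 K.

7600 K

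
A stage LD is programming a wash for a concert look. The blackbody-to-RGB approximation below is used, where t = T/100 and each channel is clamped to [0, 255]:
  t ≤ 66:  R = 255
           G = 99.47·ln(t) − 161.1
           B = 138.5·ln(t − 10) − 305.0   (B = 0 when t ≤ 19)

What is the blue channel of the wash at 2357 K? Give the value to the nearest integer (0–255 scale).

56

t = 2357/100 = 23.57; the t ≤ 66 branch applies.
B = 138.5·ln(23.57 − 10) − 305.0 = 138.5·ln 13.57 − 305.0 = 138.5·2.6079 − 305.0 = 56.189.
Rounded: 56.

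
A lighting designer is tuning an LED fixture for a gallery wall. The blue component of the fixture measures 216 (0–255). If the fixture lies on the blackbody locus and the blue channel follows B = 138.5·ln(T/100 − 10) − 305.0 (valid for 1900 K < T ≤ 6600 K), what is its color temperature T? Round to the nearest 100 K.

5300 K

ln(t − 10) = (216 + 305.0) / 138.5 = 3.7617.
t − 10 = e^3.7617 = 43.023, so t = 53.023.
T = 100·t = 5302 K → 5300 K to the nearest 100 K.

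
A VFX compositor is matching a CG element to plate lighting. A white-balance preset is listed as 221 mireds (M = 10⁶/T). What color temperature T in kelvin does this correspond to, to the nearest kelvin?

4525 K

T = 10⁶ / 221 = 4524.89 K → 4525 K.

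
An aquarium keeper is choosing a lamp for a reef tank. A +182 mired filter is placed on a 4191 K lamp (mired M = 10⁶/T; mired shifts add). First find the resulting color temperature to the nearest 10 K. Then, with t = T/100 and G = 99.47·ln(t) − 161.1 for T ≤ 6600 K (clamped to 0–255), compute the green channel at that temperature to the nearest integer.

154

M_in = 10⁶/4191 = 238.61; M_out = 238.61 + (+182) = 420.61.
T_out = 10⁶/420.61 = 2377.5 K → 2380 K; t = 23.8.
G = 99.47·ln 23.8 − 161.1 = 99.47·3.1697 − 161.1 = 154.189.
Rounded: 154.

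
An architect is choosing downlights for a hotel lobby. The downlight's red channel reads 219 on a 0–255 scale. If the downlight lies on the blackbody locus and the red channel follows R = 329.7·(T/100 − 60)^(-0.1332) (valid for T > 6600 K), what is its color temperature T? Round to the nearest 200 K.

8200 K

(t − 60)^(-0.1332) = 219/329.7 = 0.66424.
t − 60 = 0.66424^(1/-0.1332) = 0.66424^(-7.508) = 21.572, so t = 81.572.
T = 100·t = 8157 K → 8200 K to the nearest 200 K.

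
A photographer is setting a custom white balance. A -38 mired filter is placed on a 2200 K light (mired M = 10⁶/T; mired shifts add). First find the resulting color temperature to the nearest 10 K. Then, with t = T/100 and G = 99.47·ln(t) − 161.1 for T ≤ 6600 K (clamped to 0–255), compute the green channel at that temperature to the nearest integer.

155

M_in = 10⁶/2200 = 454.55; M_out = 454.55 + (-38) = 416.55.
T_out = 10⁶/416.55 = 2400.7 K → 2400 K; t = 24.
G = 99.47·ln 24 − 161.1 = 99.47·3.1781 − 161.1 = 155.021.
Rounded: 155.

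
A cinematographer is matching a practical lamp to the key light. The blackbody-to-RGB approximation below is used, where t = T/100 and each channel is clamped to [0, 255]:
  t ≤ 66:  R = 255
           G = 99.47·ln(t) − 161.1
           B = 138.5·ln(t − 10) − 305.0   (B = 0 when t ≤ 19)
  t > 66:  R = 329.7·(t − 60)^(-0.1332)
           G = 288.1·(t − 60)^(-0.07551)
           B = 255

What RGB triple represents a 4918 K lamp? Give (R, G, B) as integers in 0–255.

(255, 226, 203)

t = 4918/100 = 49.18; the t ≤ 66 branch applies.
R = 255 by definition for t ≤ 66.
G = 99.47·ln 49.18 − 161.1 = 99.47·3.8955 − 161.1 = 226.384.
B = 138.5·ln(49.18 − 10) − 305.0 = 138.5·ln 39.18 − 305.0 = 138.5·3.6682 − 305.0 = 203.041.
Rounded: (255, 226, 203).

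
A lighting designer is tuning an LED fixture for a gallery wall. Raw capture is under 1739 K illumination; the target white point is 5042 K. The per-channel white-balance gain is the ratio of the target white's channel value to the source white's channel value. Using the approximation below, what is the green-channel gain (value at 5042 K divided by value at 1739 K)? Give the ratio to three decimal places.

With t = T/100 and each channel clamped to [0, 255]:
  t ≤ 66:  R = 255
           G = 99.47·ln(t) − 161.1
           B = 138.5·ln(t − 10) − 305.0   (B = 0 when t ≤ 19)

At 1739 K (t = 17.39):
  G = 99.47·ln 17.39 − 161.1 = 99.47·2.8559 − 161.1 = 122.976.
At 5042 K (t = 50.42):
  G = 99.47·ln 50.42 − 161.1 = 99.47·3.9204 − 161.1 = 228.861.
Gain = 228.861 / 122.976 = 1.8610 → 1.861.

1.861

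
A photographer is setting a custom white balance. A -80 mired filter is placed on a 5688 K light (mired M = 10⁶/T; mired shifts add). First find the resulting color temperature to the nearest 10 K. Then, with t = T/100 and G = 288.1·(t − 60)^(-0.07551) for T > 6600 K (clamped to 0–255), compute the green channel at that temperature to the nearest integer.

216

M_in = 10⁶/5688 = 175.81; M_out = 175.81 + (-80) = 95.81.
T_out = 10⁶/95.81 = 10437.5 K → 10440 K; t = 104.4.
G = 288.1·(104.4 − 60)^(-0.07551) = 288.1·44.4^(-0.07551) = 288.1·0.75094 = 216.346.
Rounded: 216.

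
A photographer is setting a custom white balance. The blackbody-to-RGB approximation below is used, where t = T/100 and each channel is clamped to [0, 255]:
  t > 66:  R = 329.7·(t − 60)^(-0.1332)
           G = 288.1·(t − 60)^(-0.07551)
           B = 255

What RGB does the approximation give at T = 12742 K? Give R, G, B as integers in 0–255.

R=188, G=210, B=255

t = 12742/100 = 127.42; the t > 66 branch applies.
R = 329.7·(127.42 − 60)^(-0.1332) = 329.7·67.42^(-0.1332) = 329.7·0.57070 = 188.159.
G = 288.1·(127.42 − 60)^(-0.07551) = 288.1·67.42^(-0.07551) = 288.1·0.72763 = 209.629.
B = 255 by definition for t > 66.
Rounded: (188, 210, 255).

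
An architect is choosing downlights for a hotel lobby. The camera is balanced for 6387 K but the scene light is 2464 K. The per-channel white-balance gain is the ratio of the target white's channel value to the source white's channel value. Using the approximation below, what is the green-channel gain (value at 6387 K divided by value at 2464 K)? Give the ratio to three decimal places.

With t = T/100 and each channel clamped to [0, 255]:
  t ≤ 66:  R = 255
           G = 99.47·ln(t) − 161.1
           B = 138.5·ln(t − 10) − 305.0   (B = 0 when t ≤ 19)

1.601

At 2464 K (t = 24.64):
  G = 99.47·ln 24.64 − 161.1 = 99.47·3.2044 − 161.1 = 157.639.
At 6387 K (t = 63.87):
  G = 99.47·ln 63.87 − 161.1 = 99.47·4.1568 − 161.1 = 252.382.
Gain = 252.382 / 157.639 = 1.6010 → 1.601.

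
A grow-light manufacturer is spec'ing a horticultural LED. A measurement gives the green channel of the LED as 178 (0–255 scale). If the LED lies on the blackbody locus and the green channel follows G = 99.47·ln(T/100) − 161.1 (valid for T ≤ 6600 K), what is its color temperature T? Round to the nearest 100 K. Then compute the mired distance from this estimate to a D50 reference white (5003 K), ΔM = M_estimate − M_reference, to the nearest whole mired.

ln t = (178 + 161.1) / 99.47 = 3.4091.
t = e^3.4091 = 30.237.
T = 100·t = 3024 K → 3000 K to the nearest 100 K.
M_estimate = 10⁶/3000 = 333.33; M_reference = 10⁶/5003 = 199.88.
ΔM = 333.33 − 199.88 = 133.45 → +133 mireds.

+133 mireds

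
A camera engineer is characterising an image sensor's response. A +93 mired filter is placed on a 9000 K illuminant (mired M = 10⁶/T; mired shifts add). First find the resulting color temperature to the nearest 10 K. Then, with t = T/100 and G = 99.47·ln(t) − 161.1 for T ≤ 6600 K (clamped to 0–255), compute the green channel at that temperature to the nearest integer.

M_in = 10⁶/9000 = 111.11; M_out = 111.11 + (+93) = 204.11.
T_out = 10⁶/204.11 = 4899.3 K → 4900 K; t = 49.
G = 99.47·ln 49 − 161.1 = 99.47·3.8918 − 161.1 = 226.019.
Rounded: 226.

226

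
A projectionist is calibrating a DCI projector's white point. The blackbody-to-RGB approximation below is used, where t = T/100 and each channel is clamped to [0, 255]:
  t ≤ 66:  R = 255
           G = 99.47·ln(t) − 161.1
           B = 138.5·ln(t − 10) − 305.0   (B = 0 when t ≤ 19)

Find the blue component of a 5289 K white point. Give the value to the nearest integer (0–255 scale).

t = 5289/100 = 52.89; the t ≤ 66 branch applies.
B = 138.5·ln(52.89 − 10) − 305.0 = 138.5·ln 42.89 − 305.0 = 138.5·3.7586 − 305.0 = 215.571.
Rounded: 216.

216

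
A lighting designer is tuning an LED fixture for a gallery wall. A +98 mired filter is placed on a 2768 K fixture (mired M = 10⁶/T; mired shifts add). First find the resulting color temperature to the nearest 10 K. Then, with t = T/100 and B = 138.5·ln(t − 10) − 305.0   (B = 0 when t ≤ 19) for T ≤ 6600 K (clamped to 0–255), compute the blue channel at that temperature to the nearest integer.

37

M_in = 10⁶/2768 = 361.27; M_out = 361.27 + (+98) = 459.27.
T_out = 10⁶/459.27 = 2177.4 K → 2180 K; t = 21.8.
B = 138.5·ln(21.8 − 10) − 305.0 = 138.5·ln 11.8 − 305.0 = 138.5·2.4681 − 305.0 = 36.832.
Rounded: 37.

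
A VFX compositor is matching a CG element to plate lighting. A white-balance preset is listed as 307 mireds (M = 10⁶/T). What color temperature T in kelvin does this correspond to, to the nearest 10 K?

3260 K

T = 10⁶ / 307 = 3257.33 K → 3260 K.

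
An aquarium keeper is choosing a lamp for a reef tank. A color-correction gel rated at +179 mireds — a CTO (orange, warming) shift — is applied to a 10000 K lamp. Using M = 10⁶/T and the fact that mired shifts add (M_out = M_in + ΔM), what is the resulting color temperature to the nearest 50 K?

M_in = 10⁶/10000 = 100.00 mireds.
M_out = 100.00 + (+179) = 279.00 mireds.
T_out = 10⁶/279.00 = 3584.2 K → 3600 K.

3600 K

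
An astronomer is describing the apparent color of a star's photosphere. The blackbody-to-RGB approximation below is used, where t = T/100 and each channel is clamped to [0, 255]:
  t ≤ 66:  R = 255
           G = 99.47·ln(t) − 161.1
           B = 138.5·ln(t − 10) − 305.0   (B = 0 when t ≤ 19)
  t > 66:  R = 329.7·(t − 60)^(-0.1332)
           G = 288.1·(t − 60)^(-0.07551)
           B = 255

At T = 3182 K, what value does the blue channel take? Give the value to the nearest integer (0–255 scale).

t = 3182/100 = 31.82; the t ≤ 66 branch applies.
B = 138.5·ln(31.82 − 10) − 305.0 = 138.5·ln 21.82 − 305.0 = 138.5·3.0828 − 305.0 = 121.972.
Rounded: 122.

122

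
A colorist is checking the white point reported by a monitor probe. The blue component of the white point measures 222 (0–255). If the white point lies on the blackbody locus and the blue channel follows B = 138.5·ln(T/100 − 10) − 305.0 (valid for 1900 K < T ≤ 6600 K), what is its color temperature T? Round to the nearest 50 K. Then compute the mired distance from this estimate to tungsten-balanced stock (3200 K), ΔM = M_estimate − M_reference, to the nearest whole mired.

-131 mireds

ln(t − 10) = (222 + 305.0) / 138.5 = 3.8051.
t − 10 = e^3.8051 = 44.928, so t = 54.928.
T = 100·t = 5493 K → 5500 K to the nearest 50 K.
M_estimate = 10⁶/5500 = 181.82; M_reference = 10⁶/3200 = 312.50.
ΔM = 181.82 − 312.50 = -130.68 → -131 mireds.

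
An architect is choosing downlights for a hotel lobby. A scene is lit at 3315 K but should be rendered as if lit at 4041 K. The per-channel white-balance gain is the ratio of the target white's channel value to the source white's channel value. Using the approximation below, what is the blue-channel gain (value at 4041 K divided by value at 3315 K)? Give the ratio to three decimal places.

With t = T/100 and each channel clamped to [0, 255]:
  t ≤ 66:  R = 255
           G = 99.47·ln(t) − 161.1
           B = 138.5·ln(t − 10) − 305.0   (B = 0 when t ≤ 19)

1.290

At 3315 K (t = 33.15):
  B = 138.5·ln(33.15 − 10) − 305.0 = 138.5·ln 23.15 − 305.0 = 138.5·3.1420 − 305.0 = 130.166.
At 4041 K (t = 40.41):
  B = 138.5·ln(40.41 − 10) − 305.0 = 138.5·ln 30.41 − 305.0 = 138.5·3.4148 − 305.0 = 167.946.
Gain = 167.946 / 130.166 = 1.2902 → 1.290.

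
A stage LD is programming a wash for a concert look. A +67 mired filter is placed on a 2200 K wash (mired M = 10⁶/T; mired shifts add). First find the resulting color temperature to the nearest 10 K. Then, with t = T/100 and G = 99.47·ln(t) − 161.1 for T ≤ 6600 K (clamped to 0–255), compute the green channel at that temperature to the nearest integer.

M_in = 10⁶/2200 = 454.55; M_out = 454.55 + (+67) = 521.55.
T_out = 10⁶/521.55 = 1917.4 K → 1920 K; t = 19.2.
G = 99.47·ln 19.2 − 161.1 = 99.47·2.9549 − 161.1 = 132.825.
Rounded: 133.

133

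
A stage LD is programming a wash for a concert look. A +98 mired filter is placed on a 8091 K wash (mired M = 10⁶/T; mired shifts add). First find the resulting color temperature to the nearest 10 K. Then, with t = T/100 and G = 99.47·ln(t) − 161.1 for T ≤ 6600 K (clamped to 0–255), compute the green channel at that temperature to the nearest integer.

218

M_in = 10⁶/8091 = 123.59; M_out = 123.59 + (+98) = 221.59.
T_out = 10⁶/221.59 = 4512.8 K → 4510 K; t = 45.1.
G = 99.47·ln 45.1 − 161.1 = 99.47·3.8089 − 161.1 = 217.770.
Rounded: 218.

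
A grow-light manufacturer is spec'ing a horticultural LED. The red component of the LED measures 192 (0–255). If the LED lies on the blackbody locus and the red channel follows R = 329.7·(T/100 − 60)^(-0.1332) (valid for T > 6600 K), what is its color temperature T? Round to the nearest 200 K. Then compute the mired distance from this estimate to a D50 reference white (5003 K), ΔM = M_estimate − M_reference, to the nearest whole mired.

(t − 60)^(-0.1332) = 192/329.7 = 0.58235.
t − 60 = 0.58235^(1/-0.1332) = 0.58235^(-7.508) = 57.929, so t = 117.929.
T = 100·t = 11793 K → 11800 K to the nearest 200 K.
M_estimate = 10⁶/11800 = 84.75; M_reference = 10⁶/5003 = 199.88.
ΔM = 84.75 − 199.88 = -115.13 → -115 mireds.

-115 mireds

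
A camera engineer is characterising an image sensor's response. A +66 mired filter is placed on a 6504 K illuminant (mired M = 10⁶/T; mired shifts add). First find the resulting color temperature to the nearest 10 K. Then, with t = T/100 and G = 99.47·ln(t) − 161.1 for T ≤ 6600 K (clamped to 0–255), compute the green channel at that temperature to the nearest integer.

M_in = 10⁶/6504 = 153.75; M_out = 153.75 + (+66) = 219.75.
T_out = 10⁶/219.75 = 4550.6 K → 4550 K; t = 45.5.
G = 99.47·ln 45.5 − 161.1 = 99.47·3.8177 − 161.1 = 218.648.
Rounded: 219.

219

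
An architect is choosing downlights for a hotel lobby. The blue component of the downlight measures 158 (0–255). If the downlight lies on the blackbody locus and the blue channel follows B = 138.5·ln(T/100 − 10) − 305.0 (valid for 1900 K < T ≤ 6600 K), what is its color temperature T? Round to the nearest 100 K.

3800 K

ln(t − 10) = (158 + 305.0) / 138.5 = 3.3430.
t − 10 = e^3.3430 = 28.303, so t = 38.303.
T = 100·t = 3830 K → 3800 K to the nearest 100 K.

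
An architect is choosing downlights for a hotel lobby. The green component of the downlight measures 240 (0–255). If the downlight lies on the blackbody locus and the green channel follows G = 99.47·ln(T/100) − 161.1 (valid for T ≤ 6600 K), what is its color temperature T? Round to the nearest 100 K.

ln t = (240 + 161.1) / 99.47 = 4.0324.
t = e^4.0324 = 56.394.
T = 100·t = 5639 K → 5600 K to the nearest 100 K.

5600 K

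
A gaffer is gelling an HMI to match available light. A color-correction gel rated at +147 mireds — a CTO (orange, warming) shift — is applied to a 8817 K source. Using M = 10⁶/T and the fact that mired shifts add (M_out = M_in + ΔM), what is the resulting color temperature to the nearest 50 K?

M_in = 10⁶/8817 = 113.42 mireds.
M_out = 113.42 + (+147) = 260.42 mireds.
T_out = 10⁶/260.42 = 3840.0 K → 3850 K.

3850 K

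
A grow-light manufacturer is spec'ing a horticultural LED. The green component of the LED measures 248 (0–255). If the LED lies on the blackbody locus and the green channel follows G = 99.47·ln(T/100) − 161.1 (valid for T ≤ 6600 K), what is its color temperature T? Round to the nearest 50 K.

6100 K

ln t = (248 + 161.1) / 99.47 = 4.1128.
t = e^4.1128 = 61.117.
T = 100·t = 6112 K → 6100 K to the nearest 50 K.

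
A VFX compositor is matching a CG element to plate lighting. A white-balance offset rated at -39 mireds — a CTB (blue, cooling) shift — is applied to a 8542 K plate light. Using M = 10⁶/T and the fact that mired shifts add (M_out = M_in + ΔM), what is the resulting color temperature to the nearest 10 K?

M_in = 10⁶/8542 = 117.07 mireds.
M_out = 117.07 + (-39) = 78.07 mireds.
T_out = 10⁶/78.07 = 12809.2 K → 12810 K.

12810 K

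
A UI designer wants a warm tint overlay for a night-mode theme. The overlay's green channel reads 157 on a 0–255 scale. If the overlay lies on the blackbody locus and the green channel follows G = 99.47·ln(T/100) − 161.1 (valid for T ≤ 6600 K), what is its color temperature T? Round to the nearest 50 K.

ln t = (157 + 161.1) / 99.47 = 3.1979.
t = e^3.1979 = 24.482.
T = 100·t = 2448 K → 2450 K to the nearest 50 K.

2450 K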